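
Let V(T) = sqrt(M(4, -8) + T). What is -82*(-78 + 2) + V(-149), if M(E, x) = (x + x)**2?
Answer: 6232 + sqrt(107) ≈ 6242.3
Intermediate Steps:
M(E, x) = 4*x**2 (M(E, x) = (2*x)**2 = 4*x**2)
V(T) = sqrt(256 + T) (V(T) = sqrt(4*(-8)**2 + T) = sqrt(4*64 + T) = sqrt(256 + T))
-82*(-78 + 2) + V(-149) = -82*(-78 + 2) + sqrt(256 - 149) = -82*(-76) + sqrt(107) = 6232 + sqrt(107)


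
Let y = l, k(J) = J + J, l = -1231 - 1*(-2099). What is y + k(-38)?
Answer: 792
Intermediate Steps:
l = 868 (l = -1231 + 2099 = 868)
k(J) = 2*J
y = 868
y + k(-38) = 868 + 2*(-38) = 868 - 76 = 792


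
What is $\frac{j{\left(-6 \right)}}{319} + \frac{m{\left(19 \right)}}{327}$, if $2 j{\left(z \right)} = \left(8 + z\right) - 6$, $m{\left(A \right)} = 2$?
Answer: $- \frac{16}{104313} \approx -0.00015338$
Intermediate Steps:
$j{\left(z \right)} = 1 + \frac{z}{2}$ ($j{\left(z \right)} = \frac{\left(8 + z\right) - 6}{2} = \frac{2 + z}{2} = 1 + \frac{z}{2}$)
$\frac{j{\left(-6 \right)}}{319} + \frac{m{\left(19 \right)}}{327} = \frac{1 + \frac{1}{2} \left(-6\right)}{319} + \frac{2}{327} = \left(1 - 3\right) \frac{1}{319} + 2 \cdot \frac{1}{327} = \left(-2\right) \frac{1}{319} + \frac{2}{327} = - \frac{2}{319} + \frac{2}{327} = - \frac{16}{104313}$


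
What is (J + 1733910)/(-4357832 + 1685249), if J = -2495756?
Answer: 761846/2672583 ≈ 0.28506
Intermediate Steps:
(J + 1733910)/(-4357832 + 1685249) = (-2495756 + 1733910)/(-4357832 + 1685249) = -761846/(-2672583) = -761846*(-1/2672583) = 761846/2672583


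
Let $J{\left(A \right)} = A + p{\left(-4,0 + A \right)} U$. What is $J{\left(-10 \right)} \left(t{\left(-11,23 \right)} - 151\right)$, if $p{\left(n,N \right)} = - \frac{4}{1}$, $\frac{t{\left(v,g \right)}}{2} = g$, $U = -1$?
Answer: $630$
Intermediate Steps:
$t{\left(v,g \right)} = 2 g$
$p{\left(n,N \right)} = -4$ ($p{\left(n,N \right)} = \left(-4\right) 1 = -4$)
$J{\left(A \right)} = 4 + A$ ($J{\left(A \right)} = A - -4 = A + 4 = 4 + A$)
$J{\left(-10 \right)} \left(t{\left(-11,23 \right)} - 151\right) = \left(4 - 10\right) \left(2 \cdot 23 - 151\right) = - 6 \left(46 - 151\right) = \left(-6\right) \left(-105\right) = 630$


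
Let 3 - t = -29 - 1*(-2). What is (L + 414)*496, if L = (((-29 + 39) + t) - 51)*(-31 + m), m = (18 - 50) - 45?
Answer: 794592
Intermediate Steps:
t = 30 (t = 3 - (-29 - 1*(-2)) = 3 - (-29 + 2) = 3 - 1*(-27) = 3 + 27 = 30)
m = -77 (m = -32 - 45 = -77)
L = 1188 (L = (((-29 + 39) + 30) - 51)*(-31 - 77) = ((10 + 30) - 51)*(-108) = (40 - 51)*(-108) = -11*(-108) = 1188)
(L + 414)*496 = (1188 + 414)*496 = 1602*496 = 794592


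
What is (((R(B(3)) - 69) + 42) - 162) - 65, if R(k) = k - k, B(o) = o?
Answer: -254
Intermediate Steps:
R(k) = 0
(((R(B(3)) - 69) + 42) - 162) - 65 = (((0 - 69) + 42) - 162) - 65 = ((-69 + 42) - 162) - 65 = (-27 - 162) - 65 = -189 - 65 = -254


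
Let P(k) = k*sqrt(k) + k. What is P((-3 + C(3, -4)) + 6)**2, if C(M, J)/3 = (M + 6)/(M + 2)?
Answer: 82908/125 + 3528*sqrt(210)/125 ≈ 1072.3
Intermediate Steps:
C(M, J) = 3*(6 + M)/(2 + M) (C(M, J) = 3*((M + 6)/(M + 2)) = 3*((6 + M)/(2 + M)) = 3*(6 + M)/(2 + M))
P(k) = k + k**(3/2) (P(k) = k**(3/2) + k = k + k**(3/2))
P((-3 + C(3, -4)) + 6)**2 = (((-3 + 3*(6 + 3)/(2 + 3)) + 6) + ((-3 + 3*(6 + 3)/(2 + 3)) + 6)**(3/2))**2 = (((-3 + 3*9/5) + 6) + ((-3 + 3*9/5) + 6)**(3/2))**2 = (((-3 + 3*(1/5)*9) + 6) + ((-3 + 3*(1/5)*9) + 6)**(3/2))**2 = (((-3 + 27/5) + 6) + ((-3 + 27/5) + 6)**(3/2))**2 = ((12/5 + 6) + (12/5 + 6)**(3/2))**2 = (42/5 + (42/5)**(3/2))**2 = (42/5 + 42*sqrt(210)/25)**2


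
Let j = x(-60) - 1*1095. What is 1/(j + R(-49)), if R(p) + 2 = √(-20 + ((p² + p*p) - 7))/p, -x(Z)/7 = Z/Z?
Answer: -2650704/2926372441 + 245*√191/2926372441 ≈ -0.00090464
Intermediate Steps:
x(Z) = -7 (x(Z) = -7*Z/Z = -7*1 = -7)
j = -1102 (j = -7 - 1*1095 = -7 - 1095 = -1102)
R(p) = -2 + √(-27 + 2*p²)/p (R(p) = -2 + √(-20 + ((p² + p*p) - 7))/p = -2 + √(-20 + ((p² + p²) - 7))/p = -2 + √(-20 + (2*p² - 7))/p = -2 + √(-20 + (-7 + 2*p²))/p = -2 + √(-27 + 2*p²)/p)
1/(j + R(-49)) = 1/(-1102 + (-2 + √(-27 + 2*(-49)²)/(-49))) = 1/(-1102 + (-2 - √(-27 + 2*2401)/49)) = 1/(-1102 + (-2 - √(-27 + 4802)/49)) = 1/(-1102 + (-2 - 5*√191/49)) = 1/(-1104 - 5*√191/49)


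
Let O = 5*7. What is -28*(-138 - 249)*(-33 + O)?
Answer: 21672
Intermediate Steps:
O = 35
-28*(-138 - 249)*(-33 + O) = -28*(-138 - 249)*(-33 + 35) = -(-10836)*2 = -28*(-774) = 21672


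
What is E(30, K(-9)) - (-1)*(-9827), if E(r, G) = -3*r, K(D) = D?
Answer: -9917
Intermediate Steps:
E(30, K(-9)) - (-1)*(-9827) = -3*30 - (-1)*(-9827) = -90 - 1*9827 = -90 - 9827 = -9917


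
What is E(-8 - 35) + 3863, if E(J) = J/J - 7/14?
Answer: 7727/2 ≈ 3863.5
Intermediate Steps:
E(J) = ½ (E(J) = 1 - 7*1/14 = 1 - ½ = ½)
E(-8 - 35) + 3863 = ½ + 3863 = 7727/2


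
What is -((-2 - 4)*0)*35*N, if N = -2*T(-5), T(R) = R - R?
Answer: 0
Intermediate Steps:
T(R) = 0
N = 0 (N = -2*0 = 0)
-((-2 - 4)*0)*35*N = -((-2 - 4)*0)*35*0 = --6*0*35*0 = -0*35*0 = -0*0 = -1*0 = 0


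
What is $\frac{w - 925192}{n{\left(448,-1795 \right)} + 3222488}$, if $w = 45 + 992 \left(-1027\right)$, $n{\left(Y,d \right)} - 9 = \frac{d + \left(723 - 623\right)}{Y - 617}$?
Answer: $- \frac{328524339}{544603688} \approx -0.60324$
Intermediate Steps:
$n{\left(Y,d \right)} = 9 + \frac{100 + d}{-617 + Y}$ ($n{\left(Y,d \right)} = 9 + \frac{d + \left(723 - 623\right)}{Y - 617} = 9 + \frac{d + 100}{-617 + Y} = 9 + \frac{100 + d}{-617 + Y}$)
$w = -1018739$ ($w = 45 - 1018784 = -1018739$)
$\frac{w - 925192}{n{\left(448,-1795 \right)} + 3222488} = \frac{-1018739 - 925192}{\frac{-5453 - 1795 + 9 \cdot 448}{-617 + 448} + 3222488} = - \frac{1943931}{\frac{-5453 - 1795 + 4032}{-169} + 3222488} = - \frac{1943931}{\left(- \frac{1}{169}\right) \left(-3216\right) + 3222488} = - \frac{1943931}{\frac{3216}{169} + 3222488} = - \frac{1943931}{\frac{544603688}{169}} = \left(-1943931\right) \frac{169}{544603688} = - \frac{328524339}{544603688}$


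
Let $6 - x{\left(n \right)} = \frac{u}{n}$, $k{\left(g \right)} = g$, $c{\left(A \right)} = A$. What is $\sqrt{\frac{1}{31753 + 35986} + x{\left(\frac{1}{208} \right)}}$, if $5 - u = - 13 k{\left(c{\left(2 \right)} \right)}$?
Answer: $\frac{i \sqrt{29559581535743}}{67739} \approx 80.262 i$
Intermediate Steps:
$u = 31$ ($u = 5 - \left(-13\right) 2 = 5 - -26 = 5 + 26 = 31$)
$x{\left(n \right)} = 6 - \frac{31}{n}$
$\sqrt{\frac{1}{31753 + 35986} + x{\left(\frac{1}{208} \right)}} = \sqrt{\frac{1}{31753 + 35986} + \left(6 - \frac{31}{\frac{1}{208}}\right)} = \sqrt{\frac{1}{67739} + \left(6 - 31 \frac{1}{\frac{1}{208}}\right)} = \sqrt{\frac{1}{67739} + \left(6 - 6448\right)} = \sqrt{\frac{1}{67739} - 6442} = \sqrt{- \frac{436374637}{67739}} = \frac{i \sqrt{29559581535743}}{67739}$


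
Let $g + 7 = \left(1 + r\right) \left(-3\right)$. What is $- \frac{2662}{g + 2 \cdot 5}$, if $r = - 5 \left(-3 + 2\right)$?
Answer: $\frac{2662}{15} \approx 177.47$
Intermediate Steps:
$r = 5$ ($r = \left(-5\right) \left(-1\right) = 5$)
$g = -25$ ($g = -7 + \left(1 + 5\right) \left(-3\right) = -7 + 6 \left(-3\right) = -7 - 18 = -25$)
$- \frac{2662}{g + 2 \cdot 5} = - \frac{2662}{-25 + 2 \cdot 5} = - \frac{2662}{-25 + 10} = - \frac{2662}{-15} = \left(-2662\right) \left(- \frac{1}{15}\right) = \frac{2662}{15}$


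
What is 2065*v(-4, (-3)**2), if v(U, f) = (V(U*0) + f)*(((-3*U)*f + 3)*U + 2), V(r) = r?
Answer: -8214570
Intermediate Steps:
v(U, f) = f*(2 + U*(3 - 3*U*f)) (v(U, f) = (U*0 + f)*(((-3*U)*f + 3)*U + 2) = (0 + f)*((-3*U*f + 3)*U + 2) = f*((3 - 3*U*f)*U + 2) = f*(U*(3 - 3*U*f) + 2) = f*(2 + U*(3 - 3*U*f)))
2065*v(-4, (-3)**2) = 2065*((-3)**2*(2 + 3*(-4) - 3*(-3)**2*(-4)**2)) = 2065*(9*(2 - 12 - 3*9*16)) = 2065*(9*(2 - 12 - 432)) = 2065*(9*(-442)) = 2065*(-3978) = -8214570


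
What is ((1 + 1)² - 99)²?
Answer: 9025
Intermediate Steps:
((1 + 1)² - 99)² = (2² - 99)² = (4 - 99)² = (-95)² = 9025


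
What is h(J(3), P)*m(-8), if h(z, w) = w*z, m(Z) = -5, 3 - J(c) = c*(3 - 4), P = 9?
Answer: -270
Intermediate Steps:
J(c) = 3 + c (J(c) = 3 - c*(3 - 4) = 3 - c*(-1) = 3 - (-1)*c = 3 + c)
h(J(3), P)*m(-8) = (9*(3 + 3))*(-5) = (9*6)*(-5) = 54*(-5) = -270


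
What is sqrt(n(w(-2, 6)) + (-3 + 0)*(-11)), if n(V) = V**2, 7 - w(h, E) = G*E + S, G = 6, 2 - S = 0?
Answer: sqrt(994) ≈ 31.528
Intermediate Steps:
S = 2 (S = 2 - 1*0 = 2 + 0 = 2)
w(h, E) = 5 - 6*E (w(h, E) = 7 - (6*E + 2) = 7 - (2 + 6*E) = 7 + (-2 - 6*E) = 5 - 6*E)
sqrt(n(w(-2, 6)) + (-3 + 0)*(-11)) = sqrt((5 - 6*6)**2 + (-3 + 0)*(-11)) = sqrt((5 - 36)**2 - 3*(-11)) = sqrt((-31)**2 + 33) = sqrt(961 + 33) = sqrt(994)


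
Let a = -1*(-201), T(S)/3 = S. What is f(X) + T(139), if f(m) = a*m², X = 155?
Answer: 4829442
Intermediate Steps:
T(S) = 3*S
a = 201
f(m) = 201*m²
f(X) + T(139) = 201*155² + 3*139 = 201*24025 + 417 = 4829025 + 417 = 4829442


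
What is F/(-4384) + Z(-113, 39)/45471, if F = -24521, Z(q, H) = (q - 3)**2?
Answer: 1173985495/199344864 ≈ 5.8892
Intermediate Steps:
Z(q, H) = (-3 + q)**2
F/(-4384) + Z(-113, 39)/45471 = -24521/(-4384) + (-3 - 113)**2/45471 = -24521*(-1/4384) + (-116)**2*(1/45471) = 24521/4384 + 13456*(1/45471) = 24521/4384 + 13456/45471 = 1173985495/199344864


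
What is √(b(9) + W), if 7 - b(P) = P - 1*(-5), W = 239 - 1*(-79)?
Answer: √311 ≈ 17.635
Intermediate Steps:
W = 318 (W = 239 + 79 = 318)
b(P) = 2 - P (b(P) = 7 - (P - 1*(-5)) = 7 - (P + 5) = 7 - (5 + P) = 7 + (-5 - P) = 2 - P)
√(b(9) + W) = √((2 - 1*9) + 318) = √((2 - 9) + 318) = √(-7 + 318) = √311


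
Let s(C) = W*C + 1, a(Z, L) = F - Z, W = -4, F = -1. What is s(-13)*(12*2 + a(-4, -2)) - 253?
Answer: 1178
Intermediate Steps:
a(Z, L) = -1 - Z
s(C) = 1 - 4*C (s(C) = -4*C + 1 = 1 - 4*C)
s(-13)*(12*2 + a(-4, -2)) - 253 = (1 - 4*(-13))*(12*2 + (-1 - 1*(-4))) - 253 = (1 + 52)*(24 + (-1 + 4)) - 253 = 53*(24 + 3) - 253 = 53*27 - 253 = 1431 - 253 = 1178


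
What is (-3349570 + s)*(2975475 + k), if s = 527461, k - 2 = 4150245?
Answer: -20109564187698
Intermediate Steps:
k = 4150247 (k = 2 + 4150245 = 4150247)
(-3349570 + s)*(2975475 + k) = (-3349570 + 527461)*(2975475 + 4150247) = -2822109*7125722 = -20109564187698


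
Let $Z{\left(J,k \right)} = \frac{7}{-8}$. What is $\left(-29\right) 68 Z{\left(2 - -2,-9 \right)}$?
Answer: $\frac{3451}{2} \approx 1725.5$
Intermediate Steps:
$Z{\left(J,k \right)} = - \frac{7}{8}$ ($Z{\left(J,k \right)} = 7 \left(- \frac{1}{8}\right) = - \frac{7}{8}$)
$\left(-29\right) 68 Z{\left(2 - -2,-9 \right)} = \left(-29\right) 68 \left(- \frac{7}{8}\right) = \left(-1972\right) \left(- \frac{7}{8}\right) = \frac{3451}{2}$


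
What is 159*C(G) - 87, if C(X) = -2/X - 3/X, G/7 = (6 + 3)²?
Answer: -16708/189 ≈ -88.402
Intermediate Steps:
G = 567 (G = 7*(6 + 3)² = 7*9² = 7*81 = 567)
C(X) = -5/X
159*C(G) - 87 = 159*(-5/567) - 87 = -265/189 - 87 = -16708/189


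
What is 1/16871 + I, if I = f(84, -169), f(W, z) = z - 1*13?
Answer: -3070521/16871 ≈ -182.00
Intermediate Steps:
f(W, z) = -13 + z (f(W, z) = z - 13 = -13 + z)
I = -182 (I = -13 - 169 = -182)
1/16871 + I = 1/16871 - 182 = -3070521/16871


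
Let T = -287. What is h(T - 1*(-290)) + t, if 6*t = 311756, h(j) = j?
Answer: 155887/3 ≈ 51962.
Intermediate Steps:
t = 155878/3 (t = (⅙)*311756 = 155878/3 ≈ 51959.)
h(T - 1*(-290)) + t = (-287 - 1*(-290)) + 155878/3 = (-287 + 290) + 155878/3 = 3 + 155878/3 = 155887/3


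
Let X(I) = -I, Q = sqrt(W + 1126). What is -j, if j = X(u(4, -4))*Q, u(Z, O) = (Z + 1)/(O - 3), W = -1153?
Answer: -15*I*sqrt(3)/7 ≈ -3.7115*I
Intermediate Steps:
u(Z, O) = (1 + Z)/(-3 + O)
Q = 3*I*sqrt(3) (Q = sqrt(-1153 + 1126) = sqrt(-27) = 3*I*sqrt(3) ≈ 5.1962*I)
j = 15*I*sqrt(3)/7 (j = (-(1 + 4)/(-3 - 4))*(3*I*sqrt(3)) = (-5/(-7))*(3*I*sqrt(3)) = (-(-1)*5/7)*(3*I*sqrt(3)) = (-1*(-5/7))*(3*I*sqrt(3)) = 5*(3*I*sqrt(3))/7 = 15*I*sqrt(3)/7 ≈ 3.7115*I)
-j = -15*I*sqrt(3)/7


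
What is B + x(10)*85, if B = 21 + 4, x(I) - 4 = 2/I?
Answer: 382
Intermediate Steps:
x(I) = 4 + 2/I
B = 25
B + x(10)*85 = 25 + (4 + 2/10)*85 = 25 + (4 + 2*(⅒))*85 = 25 + (4 + ⅕)*85 = 25 + (21/5)*85 = 25 + 357 = 382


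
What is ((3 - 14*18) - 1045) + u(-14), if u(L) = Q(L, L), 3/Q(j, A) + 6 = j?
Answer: -25883/20 ≈ -1294.2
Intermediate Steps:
Q(j, A) = 3/(-6 + j)
u(L) = 3/(-6 + L)
((3 - 14*18) - 1045) + u(-14) = ((3 - 14*18) - 1045) + 3/(-6 - 14) = ((3 - 252) - 1045) + 3/(-20) = (-249 - 1045) + 3*(-1/20) = -1294 - 3/20 = -25883/20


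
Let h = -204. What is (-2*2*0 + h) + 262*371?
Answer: 96998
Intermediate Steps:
(-2*2*0 + h) + 262*371 = (-2*2*0 - 204) + 262*371 = (-4*0 - 204) + 97202 = (0 - 204) + 97202 = -204 + 97202 = 96998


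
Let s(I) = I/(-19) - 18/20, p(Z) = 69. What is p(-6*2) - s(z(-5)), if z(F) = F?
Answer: 13231/190 ≈ 69.637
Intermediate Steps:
s(I) = -9/10 - I/19 (s(I) = I*(-1/19) - 18*1/20 = -I/19 - 9/10 = -9/10 - I/19)
p(-6*2) - s(z(-5)) = 69 - (-9/10 - 1/19*(-5)) = 69 - (-9/10 + 5/19) = 69 - 1*(-121/190) = 69 + 121/190 = 13231/190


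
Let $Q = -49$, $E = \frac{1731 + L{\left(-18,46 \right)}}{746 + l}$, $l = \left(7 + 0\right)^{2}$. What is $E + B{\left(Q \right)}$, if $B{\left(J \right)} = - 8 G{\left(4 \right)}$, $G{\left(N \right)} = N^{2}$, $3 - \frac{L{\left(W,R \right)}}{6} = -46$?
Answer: $- \frac{6649}{53} \approx -125.45$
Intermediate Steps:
$L{\left(W,R \right)} = 294$ ($L{\left(W,R \right)} = 18 - -276 = 18 + 276 = 294$)
$l = 49$ ($l = 7^{2} = 49$)
$E = \frac{135}{53}$ ($E = \frac{1731 + 294}{746 + 49} = \frac{2025}{795} = 2025 \cdot \frac{1}{795} = \frac{135}{53} \approx 2.5472$)
$B{\left(J \right)} = -128$ ($B{\left(J \right)} = - 8 \cdot 4^{2} = \left(-8\right) 16 = -128$)
$E + B{\left(Q \right)} = \frac{135}{53} - 128 = - \frac{6649}{53}$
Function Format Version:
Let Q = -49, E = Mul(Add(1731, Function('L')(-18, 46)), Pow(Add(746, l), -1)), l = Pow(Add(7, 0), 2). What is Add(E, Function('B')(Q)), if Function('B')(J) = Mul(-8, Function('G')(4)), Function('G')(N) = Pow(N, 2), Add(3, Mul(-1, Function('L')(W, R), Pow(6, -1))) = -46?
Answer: Rational(-6649, 53) ≈ -125.45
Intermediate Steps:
Function('L')(W, R) = 294 (Function('L')(W, R) = Add(18, Mul(-6, -46)) = Add(18, 276) = 294)
l = 49 (l = Pow(7, 2) = 49)
E = Rational(135, 53) (E = Mul(Add(1731, 294), Pow(Add(746, 49), -1)) = Mul(2025, Pow(795, -1)) = Mul(2025, Rational(1, 795)) = Rational(135, 53) ≈ 2.5472)
Function('B')(J) = -128 (Function('B')(J) = Mul(-8, Pow(4, 2)) = Mul(-8, 16) = -128)
Add(E, Function('B')(Q)) = Add(Rational(135, 53), -128) = Rational(-6649, 53)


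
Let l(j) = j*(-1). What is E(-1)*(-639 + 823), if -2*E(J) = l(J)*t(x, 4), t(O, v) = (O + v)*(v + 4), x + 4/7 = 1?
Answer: -22816/7 ≈ -3259.4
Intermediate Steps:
x = 3/7 (x = -4/7 + 1 = 3/7 ≈ 0.42857)
l(j) = -j
t(O, v) = (4 + v)*(O + v) (t(O, v) = (O + v)*(4 + v) = (4 + v)*(O + v))
E(J) = 124*J/7 (E(J) = -(-J)*(4² + 4*(3/7) + 4*4 + (3/7)*4)/2 = -(-J)*(16 + 12/7 + 16 + 12/7)/2 = -(-J)*248/(2*7) = -(-124)*J/7 = 124*J/7)
E(-1)*(-639 + 823) = ((124/7)*(-1))*(-639 + 823) = -124/7*184 = -22816/7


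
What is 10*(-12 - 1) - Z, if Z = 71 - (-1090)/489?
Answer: -99379/489 ≈ -203.23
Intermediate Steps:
Z = 35809/489 (Z = 71 - (-1090)/489 = 71 - 1*(-1090/489) = 71 + 1090/489 = 35809/489 ≈ 73.229)
10*(-12 - 1) - Z = 10*(-12 - 1) - 1*35809/489 = 10*(-13) - 35809/489 = -130 - 35809/489 = -99379/489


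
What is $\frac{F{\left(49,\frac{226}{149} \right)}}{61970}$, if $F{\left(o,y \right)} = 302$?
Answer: $\frac{151}{30985} \approx 0.0048733$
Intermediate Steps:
$\frac{F{\left(49,\frac{226}{149} \right)}}{61970} = \frac{302}{61970} = 302 \cdot \frac{1}{61970} = \frac{151}{30985}$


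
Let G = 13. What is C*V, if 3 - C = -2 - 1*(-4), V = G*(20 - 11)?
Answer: 117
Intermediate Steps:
V = 117 (V = 13*(20 - 11) = 13*9 = 117)
C = 1 (C = 3 - (-2 - 1*(-4)) = 3 - (-2 + 4) = 3 - 1*2 = 3 - 2 = 1)
C*V = 1*117 = 117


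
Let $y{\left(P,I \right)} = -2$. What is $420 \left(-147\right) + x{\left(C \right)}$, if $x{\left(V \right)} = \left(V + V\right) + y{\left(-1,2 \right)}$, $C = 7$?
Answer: $-61728$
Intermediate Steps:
$x{\left(V \right)} = -2 + 2 V$ ($x{\left(V \right)} = \left(V + V\right) - 2 = 2 V - 2 = -2 + 2 V$)
$420 \left(-147\right) + x{\left(C \right)} = 420 \left(-147\right) + \left(-2 + 2 \cdot 7\right) = -61740 + \left(-2 + 14\right) = -61740 + 12 = -61728$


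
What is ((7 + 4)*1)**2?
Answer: 121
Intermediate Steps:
((7 + 4)*1)**2 = (11*1)**2 = 11**2 = 121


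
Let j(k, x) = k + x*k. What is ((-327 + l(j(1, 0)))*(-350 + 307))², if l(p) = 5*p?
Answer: 191711716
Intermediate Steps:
j(k, x) = k + k*x
((-327 + l(j(1, 0)))*(-350 + 307))² = ((-327 + 5*(1*(1 + 0)))*(-350 + 307))² = ((-327 + 5*(1*1))*(-43))² = ((-327 + 5*1)*(-43))² = ((-327 + 5)*(-43))² = (-322*(-43))² = 13846² = 191711716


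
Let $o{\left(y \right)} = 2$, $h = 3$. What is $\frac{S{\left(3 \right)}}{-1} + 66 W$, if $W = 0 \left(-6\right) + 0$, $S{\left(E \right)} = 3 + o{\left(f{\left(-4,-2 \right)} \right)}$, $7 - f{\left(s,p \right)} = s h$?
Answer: $-5$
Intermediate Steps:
$f{\left(s,p \right)} = 7 - 3 s$ ($f{\left(s,p \right)} = 7 - s 3 = 7 - 3 s$)
$S{\left(E \right)} = 5$ ($S{\left(E \right)} = 3 + 2 = 5$)
$W = 0$ ($W = 0 + 0 = 0$)
$\frac{S{\left(3 \right)}}{-1} + 66 W = \frac{5}{-1} + 66 \cdot 0 = 5 \left(-1\right) + 0 = -5 + 0 = -5$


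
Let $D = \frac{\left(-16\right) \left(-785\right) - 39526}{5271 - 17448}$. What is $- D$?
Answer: $- \frac{26966}{12177} \approx -2.2145$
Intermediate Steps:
$D = \frac{26966}{12177}$ ($D = \frac{12560 - 39526}{-12177} = \left(-26966\right) \left(- \frac{1}{12177}\right) = \frac{26966}{12177} \approx 2.2145$)
$- D = \left(-1\right) \frac{26966}{12177} = - \frac{26966}{12177}$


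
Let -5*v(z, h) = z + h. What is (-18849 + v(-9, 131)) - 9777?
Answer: -143252/5 ≈ -28650.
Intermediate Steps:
v(z, h) = -h/5 - z/5 (v(z, h) = -(z + h)/5 = -(h + z)/5 = -h/5 - z/5)
(-18849 + v(-9, 131)) - 9777 = (-18849 + (-⅕*131 - ⅕*(-9))) - 9777 = (-18849 + (-131/5 + 9/5)) - 9777 = (-18849 - 122/5) - 9777 = -94367/5 - 9777 = -143252/5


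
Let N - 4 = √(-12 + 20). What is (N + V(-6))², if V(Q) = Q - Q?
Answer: 24 + 16*√2 ≈ 46.627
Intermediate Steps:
V(Q) = 0
N = 4 + 2*√2 (N = 4 + √(-12 + 20) = 4 + √8 = 4 + 2*√2 ≈ 6.8284)
(N + V(-6))² = ((4 + 2*√2) + 0)² = (4 + 2*√2)²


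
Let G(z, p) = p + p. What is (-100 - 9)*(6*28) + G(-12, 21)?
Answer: -18270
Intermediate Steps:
G(z, p) = 2*p
(-100 - 9)*(6*28) + G(-12, 21) = (-100 - 9)*(6*28) + 2*21 = -109*168 + 42 = -18312 + 42 = -18270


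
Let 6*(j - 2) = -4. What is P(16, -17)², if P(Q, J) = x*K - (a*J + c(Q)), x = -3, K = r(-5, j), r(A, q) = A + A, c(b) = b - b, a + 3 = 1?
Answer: 16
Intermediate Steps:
j = 4/3 (j = 2 + (⅙)*(-4) = 2 - ⅔ = 4/3 ≈ 1.3333)
a = -2 (a = -3 + 1 = -2)
c(b) = 0
r(A, q) = 2*A
K = -10 (K = 2*(-5) = -10)
P(Q, J) = 30 + 2*J (P(Q, J) = -3*(-10) - (-2*J + 0) = 30 - (-2)*J = 30 + 2*J)
P(16, -17)² = (30 + 2*(-17))² = (30 - 34)² = (-4)² = 16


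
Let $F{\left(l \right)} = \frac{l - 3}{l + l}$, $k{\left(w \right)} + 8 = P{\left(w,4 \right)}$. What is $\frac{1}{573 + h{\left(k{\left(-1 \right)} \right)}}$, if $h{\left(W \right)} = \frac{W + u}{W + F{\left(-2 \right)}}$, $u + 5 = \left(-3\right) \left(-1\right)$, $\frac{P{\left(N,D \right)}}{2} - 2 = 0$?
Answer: $\frac{11}{6327} \approx 0.0017386$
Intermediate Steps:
$P{\left(N,D \right)} = 4$ ($P{\left(N,D \right)} = 4 + 2 \cdot 0 = 4 + 0 = 4$)
$k{\left(w \right)} = -4$ ($k{\left(w \right)} = -8 + 4 = -4$)
$F{\left(l \right)} = \frac{-3 + l}{2 l}$
$u = -2$ ($u = -5 - -3 = -5 + 3 = -2$)
$h{\left(W \right)} = \frac{-2 + W}{\frac{5}{4} + W}$ ($h{\left(W \right)} = \frac{W - 2}{W + \frac{-3 - 2}{2 \left(-2\right)}} = \frac{-2 + W}{W + \frac{1}{2} \left(- \frac{1}{2}\right) \left(-5\right)} = \frac{-2 + W}{W + \frac{5}{4}} = \frac{-2 + W}{\frac{5}{4} + W}$)
$\frac{1}{573 + h{\left(k{\left(-1 \right)} \right)}} = \frac{1}{573 + \frac{4 \left(-2 - 4\right)}{5 + 4 \left(-4\right)}} = \frac{1}{573 + 4 \frac{1}{5 - 16} \left(-6\right)} = \frac{1}{573 + 4 \frac{1}{-11} \left(-6\right)} = \frac{1}{573 + 4 \left(- \frac{1}{11}\right) \left(-6\right)} = \frac{1}{573 + \frac{24}{11}} = \frac{1}{\frac{6327}{11}} = \frac{11}{6327}$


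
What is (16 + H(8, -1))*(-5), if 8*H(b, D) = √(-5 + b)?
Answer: -80 - 5*√3/8 ≈ -81.083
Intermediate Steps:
H(b, D) = √(-5 + b)/8
(16 + H(8, -1))*(-5) = (16 + √(-5 + 8)/8)*(-5) = (16 + √3/8)*(-5) = -80 - 5*√3/8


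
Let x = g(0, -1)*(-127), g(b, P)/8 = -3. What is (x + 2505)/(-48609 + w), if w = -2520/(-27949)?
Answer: -17244533/150952269 ≈ -0.11424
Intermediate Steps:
w = 2520/27949 (w = -2520*(-1/27949) = 2520/27949 ≈ 0.090164)
g(b, P) = -24 (g(b, P) = 8*(-3) = -24)
x = 3048 (x = -24*(-127) = 3048)
(x + 2505)/(-48609 + w) = (3048 + 2505)/(-48609 + 2520/27949) = 5553/(-1358570421/27949) = 5553*(-27949/1358570421) = -17244533/150952269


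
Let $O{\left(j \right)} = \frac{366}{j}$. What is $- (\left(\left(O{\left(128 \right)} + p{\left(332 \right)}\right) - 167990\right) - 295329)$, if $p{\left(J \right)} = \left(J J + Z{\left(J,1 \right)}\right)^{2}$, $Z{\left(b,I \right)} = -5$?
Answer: $- \frac{777456937271}{64} \approx -1.2148 \cdot 10^{10}$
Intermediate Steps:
$p{\left(J \right)} = \left(-5 + J^{2}\right)^{2}$ ($p{\left(J \right)} = \left(J J - 5\right)^{2} = \left(J^{2} - 5\right)^{2} = \left(-5 + J^{2}\right)^{2}$)
$- (\left(\left(O{\left(128 \right)} + p{\left(332 \right)}\right) - 167990\right) - 295329) = - (\left(\left(\frac{366}{128} + \left(-5 + 332^{2}\right)^{2}\right) - 167990\right) - 295329) = - (\left(\left(366 \cdot \frac{1}{128} + \left(-5 + 110224\right)^{2}\right) - 167990\right) - 295329) = - (\left(\left(\frac{183}{64} + 110219^{2}\right) - 167990\right) - 295329) = - (\left(\left(\frac{183}{64} + 12148227961\right) - 167990\right) - 295329) = - (\left(\frac{777486589687}{64} - 167990\right) - 295329) = - (\frac{777475838327}{64} - 295329) = \left(-1\right) \frac{777456937271}{64} = - \frac{777456937271}{64}$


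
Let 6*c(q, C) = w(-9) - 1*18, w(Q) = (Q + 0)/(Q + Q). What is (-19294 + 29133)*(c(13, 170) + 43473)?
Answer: 5132425799/12 ≈ 4.2770e+8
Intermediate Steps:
w(Q) = 1/2 (w(Q) = Q/((2*Q)) = Q*(1/(2*Q)) = 1/2)
c(q, C) = -35/12 (c(q, C) = (1/2 - 1*18)/6 = (1/2 - 18)/6 = (1/6)*(-35/2) = -35/12)
(-19294 + 29133)*(c(13, 170) + 43473) = (-19294 + 29133)*(-35/12 + 43473) = 9839*(521641/12) = 5132425799/12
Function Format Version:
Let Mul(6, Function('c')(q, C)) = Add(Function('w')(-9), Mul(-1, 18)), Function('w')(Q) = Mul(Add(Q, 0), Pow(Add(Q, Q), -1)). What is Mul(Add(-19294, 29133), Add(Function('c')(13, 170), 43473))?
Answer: Rational(5132425799, 12) ≈ 4.2770e+8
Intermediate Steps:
Function('w')(Q) = Rational(1, 2) (Function('w')(Q) = Mul(Q, Pow(Mul(2, Q), -1)) = Mul(Q, Mul(Rational(1, 2), Pow(Q, -1))) = Rational(1, 2))
Function('c')(q, C) = Rational(-35, 12) (Function('c')(q, C) = Mul(Rational(1, 6), Add(Rational(1, 2), Mul(-1, 18))) = Mul(Rational(1, 6), Add(Rational(1, 2), -18)) = Mul(Rational(1, 6), Rational(-35, 2)) = Rational(-35, 12))
Mul(Add(-19294, 29133), Add(Function('c')(13, 170), 43473)) = Mul(Add(-19294, 29133), Add(Rational(-35, 12), 43473)) = Mul(9839, Rational(521641, 12)) = Rational(5132425799, 12)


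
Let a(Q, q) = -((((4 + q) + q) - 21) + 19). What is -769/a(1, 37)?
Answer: 769/76 ≈ 10.118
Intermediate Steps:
a(Q, q) = -2 - 2*q (a(Q, q) = -(((4 + 2*q) - 21) + 19) = -((-17 + 2*q) + 19) = -(2 + 2*q) = -2 - 2*q)
-769/a(1, 37) = -769/(-2 - 2*37) = -769/(-2 - 74) = -769/(-76) = -769*(-1/76) = 769/76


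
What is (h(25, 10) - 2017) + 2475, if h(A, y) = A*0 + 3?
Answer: 461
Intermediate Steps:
h(A, y) = 3 (h(A, y) = 0 + 3 = 3)
(h(25, 10) - 2017) + 2475 = (3 - 2017) + 2475 = -2014 + 2475 = 461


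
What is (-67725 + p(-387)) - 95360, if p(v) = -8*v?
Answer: -159989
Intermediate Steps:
(-67725 + p(-387)) - 95360 = (-67725 - 8*(-387)) - 95360 = (-67725 + 3096) - 95360 = -64629 - 95360 = -159989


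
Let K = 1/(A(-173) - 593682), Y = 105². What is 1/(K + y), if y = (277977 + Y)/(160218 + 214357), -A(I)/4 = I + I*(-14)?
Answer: 225748111850/174174772781 ≈ 1.2961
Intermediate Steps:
A(I) = 52*I (A(I) = -4*(I + I*(-14)) = -4*(I - 14*I) = -(-52)*I = 52*I)
Y = 11025
y = 289002/374575 (y = (277977 + 11025)/(160218 + 214357) = 289002/374575 ≈ 0.77155)
K = -1/602678 (K = 1/(52*(-173) - 593682) = 1/(-8996 - 593682) = 1/(-602678) = -1/602678 ≈ -1.6593e-6)
1/(K + y) = 1/(-1/602678 + 289002/374575) = 1/(174174772781/225748111850) = 225748111850/174174772781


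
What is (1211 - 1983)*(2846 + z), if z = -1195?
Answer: -1274572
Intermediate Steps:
(1211 - 1983)*(2846 + z) = (1211 - 1983)*(2846 - 1195) = -772*1651 = -1274572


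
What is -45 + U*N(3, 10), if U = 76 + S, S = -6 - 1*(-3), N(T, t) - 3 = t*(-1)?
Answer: -556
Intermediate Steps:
N(T, t) = 3 - t (N(T, t) = 3 + t*(-1) = 3 - t)
S = -3 (S = -6 + 3 = -3)
U = 73 (U = 76 - 3 = 73)
-45 + U*N(3, 10) = -45 + 73*(3 - 1*10) = -45 + 73*(3 - 10) = -45 + 73*(-7) = -45 - 511 = -556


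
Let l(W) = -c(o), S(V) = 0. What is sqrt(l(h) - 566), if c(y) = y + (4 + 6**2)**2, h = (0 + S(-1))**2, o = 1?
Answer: I*sqrt(2167) ≈ 46.551*I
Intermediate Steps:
h = 0 (h = (0 + 0)**2 = 0**2 = 0)
c(y) = 1600 + y (c(y) = y + (4 + 36)**2 = y + 40**2 = y + 1600 = 1600 + y)
l(W) = -1601 (l(W) = -(1600 + 1) = -1*1601 = -1601)
sqrt(l(h) - 566) = sqrt(-1601 - 566) = sqrt(-2167) = I*sqrt(2167)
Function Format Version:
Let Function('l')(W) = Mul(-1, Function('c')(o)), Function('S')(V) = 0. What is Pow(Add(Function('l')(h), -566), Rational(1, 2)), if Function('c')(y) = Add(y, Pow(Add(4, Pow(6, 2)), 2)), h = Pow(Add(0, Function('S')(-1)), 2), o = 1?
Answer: Mul(I, Pow(2167, Rational(1, 2))) ≈ Mul(46.551, I)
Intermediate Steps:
h = 0 (h = Pow(Add(0, 0), 2) = Pow(0, 2) = 0)
Function('c')(y) = Add(1600, y) (Function('c')(y) = Add(y, Pow(Add(4, 36), 2)) = Add(y, Pow(40, 2)) = Add(y, 1600) = Add(1600, y))
Function('l')(W) = -1601 (Function('l')(W) = Mul(-1, Add(1600, 1)) = Mul(-1, 1601) = -1601)
Pow(Add(Function('l')(h), -566), Rational(1, 2)) = Pow(Add(-1601, -566), Rational(1, 2)) = Pow(-2167, Rational(1, 2)) = Mul(I, Pow(2167, Rational(1, 2)))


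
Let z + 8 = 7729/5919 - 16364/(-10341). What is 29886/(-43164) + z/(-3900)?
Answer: -65932053879959/95405500347300 ≈ -0.69107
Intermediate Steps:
z = -104294309/20402793 (z = -8 + (7729/5919 - 16364/(-10341)) = -8 + (7729*(1/5919) - 16364*(-1/10341)) = -8 + (7729/5919 + 16364/10341) = -8 + 58928035/20402793 = -104294309/20402793 ≈ -5.1118)
29886/(-43164) + z/(-3900) = 29886/(-43164) - 104294309/20402793/(-3900) = 29886*(-1/43164) - 104294309/20402793*(-1/3900) = -4981/7194 + 104294309/79570892700 = -65932053879959/95405500347300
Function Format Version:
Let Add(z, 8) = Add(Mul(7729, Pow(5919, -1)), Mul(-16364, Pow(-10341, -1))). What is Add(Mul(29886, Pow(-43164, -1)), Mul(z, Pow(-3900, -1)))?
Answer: Rational(-65932053879959, 95405500347300) ≈ -0.69107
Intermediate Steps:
z = Rational(-104294309, 20402793) (z = Add(-8, Add(Mul(7729, Pow(5919, -1)), Mul(-16364, Pow(-10341, -1)))) = Add(-8, Add(Mul(7729, Rational(1, 5919)), Mul(-16364, Rational(-1, 10341)))) = Add(-8, Add(Rational(7729, 5919), Rational(16364, 10341))) = Add(-8, Rational(58928035, 20402793)) = Rational(-104294309, 20402793) ≈ -5.1118)
Add(Mul(29886, Pow(-43164, -1)), Mul(z, Pow(-3900, -1))) = Add(Mul(29886, Pow(-43164, -1)), Mul(Rational(-104294309, 20402793), Pow(-3900, -1))) = Add(Mul(29886, Rational(-1, 43164)), Mul(Rational(-104294309, 20402793), Rational(-1, 3900))) = Add(Rational(-4981, 7194), Rational(104294309, 79570892700)) = Rational(-65932053879959, 95405500347300)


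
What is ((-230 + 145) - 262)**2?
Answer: 120409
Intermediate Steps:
((-230 + 145) - 262)**2 = (-85 - 262)**2 = (-347)**2 = 120409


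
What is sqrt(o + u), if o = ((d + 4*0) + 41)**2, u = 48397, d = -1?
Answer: 17*sqrt(173) ≈ 223.60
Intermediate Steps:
o = 1600 (o = ((-1 + 4*0) + 41)**2 = ((-1 + 0) + 41)**2 = (-1 + 41)**2 = 40**2 = 1600)
sqrt(o + u) = sqrt(1600 + 48397) = sqrt(49997) = 17*sqrt(173)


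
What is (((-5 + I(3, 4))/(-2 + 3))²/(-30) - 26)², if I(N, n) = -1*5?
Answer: 7744/9 ≈ 860.44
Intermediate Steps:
I(N, n) = -5
(((-5 + I(3, 4))/(-2 + 3))²/(-30) - 26)² = (((-5 - 5)/(-2 + 3))²/(-30) - 26)² = ((-10/1)²*(-1/30) - 26)² = ((-10*1)²*(-1/30) - 26)² = ((-10)²*(-1/30) - 26)² = (100*(-1/30) - 26)² = (-10/3 - 26)² = (-88/3)² = 7744/9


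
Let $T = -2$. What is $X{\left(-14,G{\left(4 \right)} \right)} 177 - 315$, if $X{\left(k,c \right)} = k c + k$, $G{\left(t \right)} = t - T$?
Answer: $-17661$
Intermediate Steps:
$G{\left(t \right)} = 2 + t$ ($G{\left(t \right)} = t - -2 = t + 2 = 2 + t$)
$X{\left(k,c \right)} = k + c k$ ($X{\left(k,c \right)} = c k + k = k + c k$)
$X{\left(-14,G{\left(4 \right)} \right)} 177 - 315 = - 14 \left(1 + \left(2 + 4\right)\right) 177 - 315 = - 14 \left(1 + 6\right) 177 - 315 = \left(-14\right) 7 \cdot 177 - 315 = \left(-98\right) 177 - 315 = -17346 - 315 = -17661$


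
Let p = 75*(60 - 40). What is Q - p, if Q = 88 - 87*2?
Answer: -1586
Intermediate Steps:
Q = -86 (Q = 88 - 174 = -86)
p = 1500 (p = 75*20 = 1500)
Q - p = -86 - 1*1500 = -86 - 1500 = -1586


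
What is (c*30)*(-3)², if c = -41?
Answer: -11070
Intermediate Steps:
(c*30)*(-3)² = -41*30*(-3)² = -1230*9 = -11070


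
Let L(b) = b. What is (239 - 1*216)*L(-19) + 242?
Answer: -195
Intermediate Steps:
(239 - 1*216)*L(-19) + 242 = (239 - 1*216)*(-19) + 242 = (239 - 216)*(-19) + 242 = 23*(-19) + 242 = -437 + 242 = -195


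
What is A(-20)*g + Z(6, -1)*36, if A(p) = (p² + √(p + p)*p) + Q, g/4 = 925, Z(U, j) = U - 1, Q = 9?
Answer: 1513480 - 148000*I*√10 ≈ 1.5135e+6 - 4.6802e+5*I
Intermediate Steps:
Z(U, j) = -1 + U
g = 3700 (g = 4*925 = 3700)
A(p) = 9 + p² + √2*p^(3/2) (A(p) = (p² + √(p + p)*p) + 9 = (p² + √(2*p)*p) + 9 = (p² + (√2*√p)*p) + 9 = (p² + √2*p^(3/2)) + 9 = 9 + p² + √2*p^(3/2))
A(-20)*g + Z(6, -1)*36 = (9 + (-20)² + √2*(-20)^(3/2))*3700 + (-1 + 6)*36 = (9 + 400 + √2*(-40*I*√5))*3700 + 5*36 = (9 + 400 - 40*I*√10)*3700 + 180 = (409 - 40*I*√10)*3700 + 180 = (1513300 - 148000*I*√10) + 180 = 1513480 - 148000*I*√10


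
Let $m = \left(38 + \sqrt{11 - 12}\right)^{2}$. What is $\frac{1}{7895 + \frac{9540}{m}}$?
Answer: $\frac{3299744719}{26073239620205} + \frac{145008 i}{26073239620205} \approx 0.00012656 + 5.5616 \cdot 10^{-9} i$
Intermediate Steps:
$m = \left(38 + i\right)^{2}$ ($m = \left(38 + \sqrt{-1}\right)^{2} = \left(38 + i\right)^{2} \approx 1443.0 + 76.0 i$)
$\frac{1}{7895 + \frac{9540}{m}} = \frac{1}{7895 + \frac{9540}{\left(38 + i\right)^{2}}}$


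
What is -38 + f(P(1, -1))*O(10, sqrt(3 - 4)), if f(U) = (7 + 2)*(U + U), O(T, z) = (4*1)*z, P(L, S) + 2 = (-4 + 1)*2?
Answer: -38 - 576*I ≈ -38.0 - 576.0*I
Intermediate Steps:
P(L, S) = -8 (P(L, S) = -2 + (-4 + 1)*2 = -2 - 3*2 = -2 - 6 = -8)
O(T, z) = 4*z
f(U) = 18*U (f(U) = 9*(2*U) = 18*U)
-38 + f(P(1, -1))*O(10, sqrt(3 - 4)) = -38 + (18*(-8))*(4*sqrt(3 - 4)) = -38 - 576*sqrt(-1) = -38 - 576*I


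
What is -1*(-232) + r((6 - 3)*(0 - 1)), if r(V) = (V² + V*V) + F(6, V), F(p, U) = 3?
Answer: 253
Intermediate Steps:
r(V) = 3 + 2*V² (r(V) = (V² + V*V) + 3 = (V² + V²) + 3 = 2*V² + 3 = 3 + 2*V²)
-1*(-232) + r((6 - 3)*(0 - 1)) = -1*(-232) + (3 + 2*((6 - 3)*(0 - 1))²) = 232 + (3 + 2*(3*(-1))²) = 232 + (3 + 2*(-3)²) = 232 + (3 + 2*9) = 232 + (3 + 18) = 232 + 21 = 253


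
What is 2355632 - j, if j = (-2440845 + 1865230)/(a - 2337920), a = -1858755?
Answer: 1977164269597/839335 ≈ 2.3556e+6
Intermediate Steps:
j = 115123/839335 (j = (-2440845 + 1865230)/(-1858755 - 2337920) = -575615/(-4196675) = -575615*(-1/4196675) = 115123/839335 ≈ 0.13716)
2355632 - j = 2355632 - 1*115123/839335 = 2355632 - 115123/839335 = 1977164269597/839335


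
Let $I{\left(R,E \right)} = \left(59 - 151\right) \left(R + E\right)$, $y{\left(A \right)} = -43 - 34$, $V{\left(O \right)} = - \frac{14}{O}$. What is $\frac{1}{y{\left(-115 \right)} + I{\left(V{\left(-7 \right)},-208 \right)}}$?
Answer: $\frac{1}{18875} \approx 5.298 \cdot 10^{-5}$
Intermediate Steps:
$y{\left(A \right)} = -77$ ($y{\left(A \right)} = -43 - 34 = -77$)
$I{\left(R,E \right)} = - 92 E - 92 R$ ($I{\left(R,E \right)} = - 92 \left(E + R\right) = - 92 E - 92 R$)
$\frac{1}{y{\left(-115 \right)} + I{\left(V{\left(-7 \right)},-208 \right)}} = \frac{1}{-77 - \left(-19136 + 92 \left(- \frac{14}{-7}\right)\right)} = \frac{1}{-77 + \left(19136 - 92 \left(\left(-14\right) \left(- \frac{1}{7}\right)\right)\right)} = \frac{1}{-77 + \left(19136 - 184\right)} = \frac{1}{-77 + 18952} = \frac{1}{18875}$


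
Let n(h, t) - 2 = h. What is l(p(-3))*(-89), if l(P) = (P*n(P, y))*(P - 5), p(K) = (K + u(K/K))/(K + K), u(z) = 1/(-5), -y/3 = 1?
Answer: 1812752/3375 ≈ 537.11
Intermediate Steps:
y = -3 (y = -3*1 = -3)
n(h, t) = 2 + h
u(z) = -⅕
p(K) = (-⅕ + K)/(2*K) (p(K) = (K - ⅕)/(K + K) = (-⅕ + K)/((2*K)) = (-⅕ + K)*(1/(2*K)) = (-⅕ + K)/(2*K))
l(P) = P*(-5 + P)*(2 + P) (l(P) = (P*(2 + P))*(P - 5) = (P*(2 + P))*(-5 + P) = P*(-5 + P)*(2 + P))
l(p(-3))*(-89) = (((⅒)*(-1 + 5*(-3))/(-3))*(-5 + (⅒)*(-1 + 5*(-3))/(-3))*(2 + (⅒)*(-1 + 5*(-3))/(-3)))*(-89) = (((⅒)*(-⅓)*(-1 - 15))*(-5 + (⅒)*(-⅓)*(-1 - 15))*(2 + (⅒)*(-⅓)*(-1 - 15)))*(-89) = (((⅒)*(-⅓)*(-16))*(-5 + (⅒)*(-⅓)*(-16))*(2 + (⅒)*(-⅓)*(-16)))*(-89) = (8*(-5 + 8/15)*(2 + 8/15)/15)*(-89) = ((8/15)*(-67/15)*(38/15))*(-89) = -20368/3375*(-89) = 1812752/3375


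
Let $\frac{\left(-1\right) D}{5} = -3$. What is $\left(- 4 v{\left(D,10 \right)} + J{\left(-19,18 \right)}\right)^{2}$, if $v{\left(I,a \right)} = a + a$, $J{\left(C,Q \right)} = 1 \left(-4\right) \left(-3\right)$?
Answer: $4624$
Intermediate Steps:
$J{\left(C,Q \right)} = 12$ ($J{\left(C,Q \right)} = \left(-4\right) \left(-3\right) = 12$)
$D = 15$ ($D = \left(-5\right) \left(-3\right) = 15$)
$v{\left(I,a \right)} = 2 a$
$\left(- 4 v{\left(D,10 \right)} + J{\left(-19,18 \right)}\right)^{2} = \left(- 4 \cdot 2 \cdot 10 + 12\right)^{2} = \left(\left(-4\right) 20 + 12\right)^{2} = \left(-80 + 12\right)^{2} = \left(-68\right)^{2} = 4624$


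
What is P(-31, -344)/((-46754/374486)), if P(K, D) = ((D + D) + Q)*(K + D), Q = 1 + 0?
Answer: -48238477875/23377 ≈ -2.0635e+6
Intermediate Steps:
Q = 1
P(K, D) = (1 + 2*D)*(D + K) (P(K, D) = ((D + D) + 1)*(K + D) = (2*D + 1)*(D + K) = (1 + 2*D)*(D + K))
P(-31, -344)/((-46754/374486)) = (-344 - 31 + 2*(-344)² + 2*(-344)*(-31))/((-46754/374486)) = (-344 - 31 + 2*118336 + 21328)/((-46754*1/374486)) = (-344 - 31 + 236672 + 21328)/(-23377/187243) = 257625*(-187243/23377) = -48238477875/23377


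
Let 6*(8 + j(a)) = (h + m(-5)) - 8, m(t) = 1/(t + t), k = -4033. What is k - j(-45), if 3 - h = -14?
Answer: -241589/60 ≈ -4026.5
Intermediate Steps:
m(t) = 1/(2*t)
h = 17 (h = 3 - 1*(-14) = 3 + 14 = 17)
j(a) = -391/60 (j(a) = -8 + ((17 + (½)/(-5)) - 8)/6 = -8 + ((17 + (½)*(-⅕)) - 8)/6 = -8 + ((17 - ⅒) - 8)/6 = -8 + (169/10 - 8)/6 = -8 + (⅙)*(89/10) = -8 + 89/60 = -391/60)
k - j(-45) = -4033 - 1*(-391/60) = -4033 + 391/60 = -241589/60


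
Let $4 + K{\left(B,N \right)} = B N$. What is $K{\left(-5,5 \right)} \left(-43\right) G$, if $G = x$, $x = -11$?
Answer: $-13717$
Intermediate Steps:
$K{\left(B,N \right)} = -4 + B N$
$G = -11$
$K{\left(-5,5 \right)} \left(-43\right) G = \left(-4 - 25\right) \left(-43\right) \left(-11\right) = \left(-29\right) \left(-43\right) \left(-11\right) = 1247 \left(-11\right) = -13717$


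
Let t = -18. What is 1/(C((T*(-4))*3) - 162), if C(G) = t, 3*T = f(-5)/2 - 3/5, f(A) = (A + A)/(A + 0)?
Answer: -1/180 ≈ -0.0055556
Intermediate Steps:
f(A) = 2 (f(A) = (2*A)/A = 2)
T = 2/15 (T = (2/2 - 3/5)/3 = (2*(½) - 3*⅕)/3 = (1 - ⅗)/3 = (⅓)*(⅖) = 2/15 ≈ 0.13333)
C(G) = -18
1/(C((T*(-4))*3) - 162) = 1/(-18 - 162) = 1/(-180) = -1/180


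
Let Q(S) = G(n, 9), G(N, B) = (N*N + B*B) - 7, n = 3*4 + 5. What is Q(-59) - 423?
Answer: -60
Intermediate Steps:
n = 17 (n = 12 + 5 = 17)
G(N, B) = -7 + B**2 + N**2 (G(N, B) = (N**2 + B**2) - 7 = (B**2 + N**2) - 7 = -7 + B**2 + N**2)
Q(S) = 363 (Q(S) = -7 + 9**2 + 17**2 = -7 + 81 + 289 = 363)
Q(-59) - 423 = 363 - 423 = -60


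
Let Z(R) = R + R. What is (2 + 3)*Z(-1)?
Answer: -10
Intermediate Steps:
Z(R) = 2*R
(2 + 3)*Z(-1) = (2 + 3)*(2*(-1)) = 5*(-2) = -10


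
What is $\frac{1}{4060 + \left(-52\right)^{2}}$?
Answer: $\frac{1}{6764} \approx 0.00014784$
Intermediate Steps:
$\frac{1}{4060 + \left(-52\right)^{2}} = \frac{1}{4060 + 2704} = \frac{1}{6764}$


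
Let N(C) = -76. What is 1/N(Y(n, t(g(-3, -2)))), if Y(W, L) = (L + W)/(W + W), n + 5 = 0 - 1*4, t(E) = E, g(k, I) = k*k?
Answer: -1/76 ≈ -0.013158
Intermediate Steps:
g(k, I) = k**2
n = -9 (n = -5 + (0 - 1*4) = -5 + (0 - 4) = -5 - 4 = -9)
Y(W, L) = (L + W)/(2*W) (Y(W, L) = (L + W)/((2*W)) = (L + W)*(1/(2*W)) = (L + W)/(2*W))
1/N(Y(n, t(g(-3, -2)))) = 1/(-76) = -1/76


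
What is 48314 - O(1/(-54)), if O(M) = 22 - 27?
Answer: 48319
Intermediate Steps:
O(M) = -5
48314 - O(1/(-54)) = 48314 - 1*(-5) = 48314 + 5 = 48319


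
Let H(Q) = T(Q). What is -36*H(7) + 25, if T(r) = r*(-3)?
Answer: 781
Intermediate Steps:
T(r) = -3*r
H(Q) = -3*Q
-36*H(7) + 25 = -(-108)*7 + 25 = -36*(-21) + 25 = 756 + 25 = 781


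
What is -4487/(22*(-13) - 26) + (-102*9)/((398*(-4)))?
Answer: 928715/62088 ≈ 14.958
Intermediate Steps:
-4487/(22*(-13) - 26) + (-102*9)/((398*(-4))) = -4487/(-286 - 26) - 918/(-1592) = -4487/(-312) - 918*(-1/1592) = -4487*(-1/312) + 459/796 = 4487/312 + 459/796 = 928715/62088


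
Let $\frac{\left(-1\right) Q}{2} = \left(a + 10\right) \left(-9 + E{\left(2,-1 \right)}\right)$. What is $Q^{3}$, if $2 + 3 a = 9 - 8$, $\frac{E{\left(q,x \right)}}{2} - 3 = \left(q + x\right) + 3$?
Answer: $- \frac{24389000}{27} \approx -9.033 \cdot 10^{5}$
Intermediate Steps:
$E{\left(q,x \right)} = 12 + 2 q + 2 x$ ($E{\left(q,x \right)} = 6 + 2 \left(\left(q + x\right) + 3\right) = 6 + 2 \left(3 + q + x\right) = 6 + \left(6 + 2 q + 2 x\right) = 12 + 2 q + 2 x$)
$a = - \frac{1}{3}$ ($a = - \frac{2}{3} + \frac{9 - 8}{3} = - \frac{2}{3} + \frac{1}{3} \cdot 1 = - \frac{2}{3} + \frac{1}{3} = - \frac{1}{3} \approx -0.33333$)
$Q = - \frac{290}{3}$ ($Q = - 2 \left(- \frac{1}{3} + 10\right) \left(-9 + \left(12 + 2 \cdot 2 + 2 \left(-1\right)\right)\right) = - 2 \frac{29 \left(-9 + \left(12 + 4 - 2\right)\right)}{3} = - 2 \frac{29 \left(-9 + 14\right)}{3} = - 2 \cdot \frac{29}{3} \cdot 5 = \left(-2\right) \frac{145}{3} = - \frac{290}{3} \approx -96.667$)
$Q^{3} = \left(- \frac{290}{3}\right)^{3} = - \frac{24389000}{27}$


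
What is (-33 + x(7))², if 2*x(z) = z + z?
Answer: 676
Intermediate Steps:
x(z) = z (x(z) = (z + z)/2 = (2*z)/2 = z)
(-33 + x(7))² = (-33 + 7)² = (-26)² = 676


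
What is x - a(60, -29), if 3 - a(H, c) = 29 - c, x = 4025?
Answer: 4080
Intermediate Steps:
a(H, c) = -26 + c (a(H, c) = 3 - (29 - c) = 3 + (-29 + c) = -26 + c)
x - a(60, -29) = 4025 - (-26 - 29) = 4025 - 1*(-55) = 4025 + 55 = 4080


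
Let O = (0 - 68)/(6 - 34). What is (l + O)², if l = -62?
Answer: 173889/49 ≈ 3548.8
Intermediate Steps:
O = 17/7 (O = -68/(-28) = -68*(-1/28) = 17/7 ≈ 2.4286)
(l + O)² = (-62 + 17/7)² = (-417/7)² = 173889/49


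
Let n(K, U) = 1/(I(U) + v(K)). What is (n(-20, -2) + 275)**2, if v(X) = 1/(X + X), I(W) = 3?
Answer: 1073545225/14161 ≈ 75810.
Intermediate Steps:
v(X) = 1/(2*X)
n(K, U) = 1/(3 + 1/(2*K))
(n(-20, -2) + 275)**2 = (2*(-20)/(1 + 6*(-20)) + 275)**2 = (2*(-20)/(1 - 120) + 275)**2 = (2*(-20)/(-119) + 275)**2 = (2*(-20)*(-1/119) + 275)**2 = (40/119 + 275)**2 = (32765/119)**2 = 1073545225/14161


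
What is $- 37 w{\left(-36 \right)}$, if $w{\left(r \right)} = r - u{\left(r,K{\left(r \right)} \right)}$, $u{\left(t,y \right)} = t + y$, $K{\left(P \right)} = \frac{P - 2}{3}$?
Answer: $- \frac{1406}{3} \approx -468.67$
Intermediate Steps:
$K{\left(P \right)} = - \frac{2}{3} + \frac{P}{3}$ ($K{\left(P \right)} = \left(-2 + P\right) \frac{1}{3} = - \frac{2}{3} + \frac{P}{3}$)
$w{\left(r \right)} = \frac{2}{3} - \frac{r}{3}$ ($w{\left(r \right)} = r - \left(r + \left(- \frac{2}{3} + \frac{r}{3}\right)\right) = r - \left(- \frac{2}{3} + \frac{4 r}{3}\right) = \frac{2}{3} - \frac{r}{3}$)
$- 37 w{\left(-36 \right)} = - 37 \left(\frac{2}{3} - -12\right) = - 37 \left(\frac{2}{3} + 12\right) = \left(-37\right) \frac{38}{3} = - \frac{1406}{3}$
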